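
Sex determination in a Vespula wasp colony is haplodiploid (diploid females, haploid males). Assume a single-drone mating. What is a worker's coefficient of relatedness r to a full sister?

0.75

Haplodiploid full sisters inherit their father's entire haploid genome identically (contributing 1/2) and on average half of their mother's contribution (1/2 · 1/2 = 1/4); r = 1/2 + 1/4 = 3/4.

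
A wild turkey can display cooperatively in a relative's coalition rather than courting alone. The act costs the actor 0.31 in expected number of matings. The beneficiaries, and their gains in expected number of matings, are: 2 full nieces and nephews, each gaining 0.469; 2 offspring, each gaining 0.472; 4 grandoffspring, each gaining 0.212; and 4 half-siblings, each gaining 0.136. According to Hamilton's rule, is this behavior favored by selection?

Yes

Hamilton's rule: the trait is favored when the sum of r·B over every recipient exceeds the actor's cost C.
r to a full niece or nephew = 1/4 (full aunt/uncle↔niece/nephew: two paths of length 3 through the shared grandparent pair: r = 2·(1/2)^3 = 1/4).
r to an offspring = 1/2 (one parent–offspring link: r = (1/2)^1 = 1/2).
r to a grandoffspring = 1/4 (two parent–offspring links: r = (1/2)^2 = 1/4).
r to a half-sibling = 0.25 (half-sibs share one parent — one path of length 2: r = (1/2)^2 = 1/4).
Summing one r·B term per recipient: 2·0.25·0.469 + 2·0.5·0.472 + 4·0.25·0.212 + 4·0.25·0.136 = 1.0545.
1.0545 > 0.31: the indirect benefit exceeds the cost.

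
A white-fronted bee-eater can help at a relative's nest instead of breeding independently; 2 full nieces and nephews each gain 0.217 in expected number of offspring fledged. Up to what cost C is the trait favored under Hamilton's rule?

r to a full niece or nephew = 0.25 (full aunt/uncle↔niece/nephew: two paths of length 3 through the shared grandparent pair: r = 2·(1/2)^3 = 1/4).
Hamilton's rule: n·r·B > C, so the trait is favored while C < n·r·B = 2·0.25·0.217 = 0.1085.

0.1085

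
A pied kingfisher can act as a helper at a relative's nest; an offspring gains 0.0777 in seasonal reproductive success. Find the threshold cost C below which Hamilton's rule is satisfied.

r to an offspring = 0.5 (one parent–offspring link: r = (1/2)^1 = 1/2).
Hamilton's rule: n·r·B > C, so the trait is favored while C < n·r·B = 1·0.5·0.0777 = 0.03885.

0.03885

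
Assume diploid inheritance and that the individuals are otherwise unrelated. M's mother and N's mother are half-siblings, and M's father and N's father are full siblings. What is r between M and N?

0.1875

With two independent routes of shared ancestry, r is the sum of the two contributions.
M and N are related in two ways: half first cousins through their mothers (r = 1/16) and first cousins through their fathers (r = 1/8).
r = 1/16 + 1/8 = 0.1875.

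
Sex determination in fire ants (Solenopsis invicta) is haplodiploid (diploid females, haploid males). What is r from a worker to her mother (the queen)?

0.5

One meiotic link between diploid queen and diploid daughter: r = 1/2.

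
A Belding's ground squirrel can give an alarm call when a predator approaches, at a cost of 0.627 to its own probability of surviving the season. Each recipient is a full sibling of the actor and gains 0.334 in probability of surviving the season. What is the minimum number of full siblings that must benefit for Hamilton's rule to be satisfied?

r to a full sibling = 1/2 (full sibs share both parents — two paths of length 2: r = 2·(1/2)^2 = 1/2).
Hamilton's rule: n·r·B > C  ⇒  n > C/(r·B) = 0.627/(0.5·0.334) = 3.754.
The smallest integer exceeding 3.754 is 4.

4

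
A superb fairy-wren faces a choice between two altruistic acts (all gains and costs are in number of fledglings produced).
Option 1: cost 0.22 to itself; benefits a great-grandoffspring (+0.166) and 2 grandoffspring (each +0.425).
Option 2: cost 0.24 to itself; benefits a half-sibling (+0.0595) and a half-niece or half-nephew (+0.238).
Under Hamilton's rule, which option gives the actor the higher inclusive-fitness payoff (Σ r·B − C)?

Option 1: r to a great-grandoffspring = 0.125.
Option 1: r to a grandoffspring = 0.25.
Option 1: Σ r·B − C = (1·0.125·0.166 + 2·0.25·0.425) − 0.22 = 0.01325.
Option 2: r to a half-sibling = 0.25.
Option 2: r to a half-niece or half-nephew = 0.125.
Option 2: Σ r·B − C = (1·0.25·0.0595 + 1·0.125·0.238) − 0.24 = -0.195375.
Option 1 has the higher net inclusive-fitness payoff.

Option 1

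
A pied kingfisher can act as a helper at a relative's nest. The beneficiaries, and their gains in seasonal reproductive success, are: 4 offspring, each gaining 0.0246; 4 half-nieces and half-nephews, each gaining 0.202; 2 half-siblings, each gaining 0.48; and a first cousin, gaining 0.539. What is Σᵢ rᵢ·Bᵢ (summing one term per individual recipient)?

r to an offspring = 1/2 (one parent–offspring link: r = (1/2)^1 = 1/2).
r to a half-niece or half-nephew = 1/8 (half-aunt/uncle↔niece/nephew: one path of length 3: r = (1/2)^3 = 1/8).
r to a half-sibling = 0.25 (half-sibs share one parent — one path of length 2: r = (1/2)^2 = 1/4).
r to a first cousin = 1/8 (first cousins share one grandparent pair — two paths of length 4: r = 2·(1/2)^4 = 1/8).
Summing one r·B term per recipient: 4·0.5·0.0246 + 4·0.125·0.202 + 2·0.25·0.48 + 1·0.125·0.539 = 0.457575.

0.457575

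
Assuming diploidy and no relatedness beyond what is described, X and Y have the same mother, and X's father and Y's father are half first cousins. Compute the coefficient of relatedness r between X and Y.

0.265625

Relatedness sums over independent paths through distinct common ancestors.
X and Y are related in two ways: half-sibs through their shared mother (r = 1/4) and half second cousins through their fathers (r = 1/64).
r = 1/4 + 1/64 = 17/64 = 0.265625.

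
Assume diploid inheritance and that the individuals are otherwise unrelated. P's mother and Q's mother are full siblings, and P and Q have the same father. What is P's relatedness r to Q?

0.375

Independent pedigree routes through distinct common ancestors add.
P and Q are related in two ways: first cousins through their mothers (r = 1/8) and half-sibs through their shared father (r = 1/4).
r = 1/8 + 1/4 = 3/8 = 0.375.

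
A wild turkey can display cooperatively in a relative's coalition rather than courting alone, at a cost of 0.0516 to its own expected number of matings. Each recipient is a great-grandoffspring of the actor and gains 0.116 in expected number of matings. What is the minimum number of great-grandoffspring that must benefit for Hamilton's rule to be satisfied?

4

r to a great-grandoffspring = 0.125 (three parent–offspring links: r = (1/2)^3 = 1/8).
Hamilton's rule: n·r·B > C  ⇒  n > C/(r·B) = 0.0516/(0.125·0.116) = 3.559.
The smallest integer exceeding 3.559 is 4.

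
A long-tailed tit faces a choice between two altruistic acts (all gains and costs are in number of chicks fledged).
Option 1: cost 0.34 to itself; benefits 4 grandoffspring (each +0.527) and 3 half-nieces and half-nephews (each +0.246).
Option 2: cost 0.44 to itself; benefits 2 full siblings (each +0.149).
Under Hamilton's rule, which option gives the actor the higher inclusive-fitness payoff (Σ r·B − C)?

Option 1: r to a grandoffspring = 0.25.
Option 1: r to a half-niece or half-nephew = 0.125.
Option 1: Σ r·B − C = (4·0.25·0.527 + 3·0.125·0.246) − 0.34 = 0.27925.
Option 2: r to a full sibling = 0.5.
Option 2: Σ r·B − C = (2·0.5·0.149) − 0.44 = -0.291.
Option 1 has the higher net inclusive-fitness payoff.

Option 1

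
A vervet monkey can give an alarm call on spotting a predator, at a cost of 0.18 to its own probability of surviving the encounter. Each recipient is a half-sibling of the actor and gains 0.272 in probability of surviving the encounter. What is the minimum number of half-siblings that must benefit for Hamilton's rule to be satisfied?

3

r to a half-sibling = 0.25 (half-sibs share one parent — one path of length 2: r = (1/2)^2 = 1/4).
Hamilton's rule: n·r·B > C  ⇒  n > C/(r·B) = 0.18/(0.25·0.272) = 2.647.
The smallest integer exceeding 2.647 is 3.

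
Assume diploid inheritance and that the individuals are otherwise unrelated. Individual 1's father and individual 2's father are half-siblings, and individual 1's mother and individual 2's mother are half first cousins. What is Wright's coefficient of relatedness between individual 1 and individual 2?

0.078125

Independent pedigree routes through distinct common ancestors add.
Individual 1 and individual 2 are related in two ways: half first cousins through their fathers (r = 1/16) and half second cousins through their mothers (r = 1/64).
r = 1/16 + 1/64 = 0.078125.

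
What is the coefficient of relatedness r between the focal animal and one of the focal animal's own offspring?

0.5

Each parent–offspring link contributes a factor of 1/2, and independent paths through distinct common ancestors add.
One parent–offspring link: r = (1/2)^1 = 1/2.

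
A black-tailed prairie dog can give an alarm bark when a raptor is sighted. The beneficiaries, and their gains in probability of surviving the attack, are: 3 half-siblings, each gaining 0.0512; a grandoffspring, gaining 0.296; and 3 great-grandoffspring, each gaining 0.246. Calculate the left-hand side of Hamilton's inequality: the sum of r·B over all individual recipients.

r to a half-sibling = 0.25 (half-sibs share one parent — one path of length 2: r = (1/2)^2 = 1/4).
r to a grandoffspring = 0.25 (two parent–offspring links: r = (1/2)^2 = 1/4).
r to a great-grandoffspring = 0.125 (three parent–offspring links: r = (1/2)^3 = 1/8).
Summing one r·B term per recipient: 3·0.25·0.0512 + 1·0.25·0.296 + 3·0.125·0.246 = 0.20465.

0.20465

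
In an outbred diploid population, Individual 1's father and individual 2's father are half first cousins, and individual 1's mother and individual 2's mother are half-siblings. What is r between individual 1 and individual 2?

0.078125

Wright's path rule: contributions from independent ancestry routes add.
Individual 1 and individual 2 are related in two ways: half second cousins through their fathers (r = 1/64) and half first cousins through their mothers (r = 1/16).
r = 1/64 + 1/16 = 5/64 = 0.078125.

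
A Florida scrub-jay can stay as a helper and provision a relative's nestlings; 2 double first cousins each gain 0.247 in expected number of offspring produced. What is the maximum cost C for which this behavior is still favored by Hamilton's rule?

0.1235

r to a double first cousin = 1/4 (double first cousins share both grandparent pairs — four paths of length 4: r = 4·(1/2)^4 = 1/4).
Hamilton's rule: n·r·B > C, so the trait is favored while C < n·r·B = 2·0.25·0.247 = 0.1235.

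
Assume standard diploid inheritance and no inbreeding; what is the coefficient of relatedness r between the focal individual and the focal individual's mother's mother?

0.25

Each parent–offspring link contributes a factor of 1/2, and independent paths through distinct common ancestors add.
Two parent–offspring links: r = (1/2)^2 = 1/4.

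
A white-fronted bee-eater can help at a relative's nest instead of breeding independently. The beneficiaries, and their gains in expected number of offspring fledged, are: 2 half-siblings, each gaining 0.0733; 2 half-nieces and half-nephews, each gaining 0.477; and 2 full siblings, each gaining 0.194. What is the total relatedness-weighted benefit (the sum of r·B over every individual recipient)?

r to a half-sibling = 0.25 (half-sibs share one parent — one path of length 2: r = (1/2)^2 = 1/4).
r to a half-niece or half-nephew = 1/8 (half-aunt/uncle↔niece/nephew: one path of length 3: r = (1/2)^3 = 1/8).
r to a full sibling = 0.5 (full sibs share both parents — two paths of length 2: r = 2·(1/2)^2 = 1/2).
Summing one r·B term per recipient: 2·0.25·0.0733 + 2·0.125·0.477 + 2·0.5·0.194 = 0.3499.

0.3499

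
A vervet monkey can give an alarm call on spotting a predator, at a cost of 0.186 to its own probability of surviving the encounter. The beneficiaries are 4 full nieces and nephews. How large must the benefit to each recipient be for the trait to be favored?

0.186

r to a full niece or nephew = 0.25 (full aunt/uncle↔niece/nephew: two paths of length 3 through the shared grandparent pair: r = 2·(1/2)^3 = 1/4).
Hamilton's rule with n recipients of equal r: n·r·B > C, so B > C/(n·r) = 0.186/(4·0.25) = 0.186.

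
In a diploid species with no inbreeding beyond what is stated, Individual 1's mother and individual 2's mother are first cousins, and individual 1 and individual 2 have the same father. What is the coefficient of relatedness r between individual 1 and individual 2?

0.28125

Independent pedigree routes through distinct common ancestors add.
Individual 1 and individual 2 are related in two ways: second cousins through their mothers (r = 1/32) and half-sibs through their shared father (r = 1/4).
r = 1/32 + 1/4 = 0.28125.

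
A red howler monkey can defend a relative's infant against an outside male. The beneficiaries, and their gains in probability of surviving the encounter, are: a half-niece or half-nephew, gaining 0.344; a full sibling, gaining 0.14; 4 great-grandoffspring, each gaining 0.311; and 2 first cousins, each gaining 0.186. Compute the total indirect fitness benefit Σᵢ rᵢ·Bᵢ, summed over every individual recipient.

r to a half-niece or half-nephew = 0.125 (half-aunt/uncle↔niece/nephew: one path of length 3: r = (1/2)^3 = 1/8).
r to a full sibling = 0.5 (full sibs share both parents — two paths of length 2: r = 2·(1/2)^2 = 1/2).
r to a great-grandoffspring = 0.125 (three parent–offspring links: r = (1/2)^3 = 1/8).
r to a first cousin = 1/8 (first cousins share one grandparent pair — two paths of length 4: r = 2·(1/2)^4 = 1/8).
Summing one r·B term per recipient: 1·0.125·0.344 + 1·0.5·0.14 + 4·0.125·0.311 + 2·0.125·0.186 = 0.315.

0.315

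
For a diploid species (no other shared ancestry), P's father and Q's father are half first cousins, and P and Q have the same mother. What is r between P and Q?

Independent pedigree routes through distinct common ancestors add.
P and Q are related in two ways: half second cousins through their fathers (r = 1/64) and half-sibs through their shared mother (r = 1/4).
r = 1/64 + 1/4 = 0.265625.

0.265625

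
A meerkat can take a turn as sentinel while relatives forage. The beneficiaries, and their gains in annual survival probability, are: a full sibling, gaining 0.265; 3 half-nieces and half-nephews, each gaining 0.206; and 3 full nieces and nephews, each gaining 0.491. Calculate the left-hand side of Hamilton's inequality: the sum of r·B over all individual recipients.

r to a full sibling = 1/2 (full sibs share both parents — two paths of length 2: r = 2·(1/2)^2 = 1/2).
r to a half-niece or half-nephew = 0.125 (half-aunt/uncle↔niece/nephew: one path of length 3: r = (1/2)^3 = 1/8).
r to a full niece or nephew = 1/4 (full aunt/uncle↔niece/nephew: two paths of length 3 through the shared grandparent pair: r = 2·(1/2)^3 = 1/4).
Summing one r·B term per recipient: 1·0.5·0.265 + 3·0.125·0.206 + 3·0.25·0.491 = 0.578.

0.578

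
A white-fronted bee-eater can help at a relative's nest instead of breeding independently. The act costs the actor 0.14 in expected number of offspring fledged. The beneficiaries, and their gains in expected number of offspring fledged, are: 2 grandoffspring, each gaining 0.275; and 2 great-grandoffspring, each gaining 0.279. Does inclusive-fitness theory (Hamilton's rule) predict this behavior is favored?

Yes

Hamilton's rule: the trait is favored when the sum of r·B over every recipient exceeds the actor's cost C.
r to a grandoffspring = 0.25 (two parent–offspring links: r = (1/2)^2 = 1/4).
r to a great-grandoffspring = 0.125 (three parent–offspring links: r = (1/2)^3 = 1/8).
Summing one r·B term per recipient: 2·0.25·0.275 + 2·0.125·0.279 = 0.20725.
0.20725 > 0.14: the indirect benefit exceeds the cost.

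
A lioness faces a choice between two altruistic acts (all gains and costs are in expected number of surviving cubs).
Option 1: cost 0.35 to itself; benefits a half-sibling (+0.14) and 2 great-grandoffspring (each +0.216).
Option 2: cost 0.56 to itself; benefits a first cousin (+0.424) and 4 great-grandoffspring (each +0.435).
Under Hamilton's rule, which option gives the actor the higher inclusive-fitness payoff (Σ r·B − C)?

Option 1: r to a half-sibling = 0.25.
Option 1: r to a great-grandoffspring = 0.125.
Option 1: Σ r·B − C = (1·0.25·0.14 + 2·0.125·0.216) − 0.35 = -0.261.
Option 2: r to a first cousin = 0.125.
Option 2: r to a great-grandoffspring = 0.125.
Option 2: Σ r·B − C = (1·0.125·0.424 + 4·0.125·0.435) − 0.56 = -0.2895.
Option 1 has the higher net inclusive-fitness payoff.

Option 1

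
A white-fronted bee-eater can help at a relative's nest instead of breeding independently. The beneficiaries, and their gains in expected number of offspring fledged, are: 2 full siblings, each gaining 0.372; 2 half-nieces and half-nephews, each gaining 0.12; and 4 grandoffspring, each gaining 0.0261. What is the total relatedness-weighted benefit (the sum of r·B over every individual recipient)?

r to a full sibling = 0.5 (full sibs share both parents — two paths of length 2: r = 2·(1/2)^2 = 1/2).
r to a half-niece or half-nephew = 0.125 (half-aunt/uncle↔niece/nephew: one path of length 3: r = (1/2)^3 = 1/8).
r to a grandoffspring = 1/4 (two parent–offspring links: r = (1/2)^2 = 1/4).
Summing one r·B term per recipient: 2·0.5·0.372 + 2·0.125·0.12 + 4·0.25·0.0261 = 0.4281.

0.4281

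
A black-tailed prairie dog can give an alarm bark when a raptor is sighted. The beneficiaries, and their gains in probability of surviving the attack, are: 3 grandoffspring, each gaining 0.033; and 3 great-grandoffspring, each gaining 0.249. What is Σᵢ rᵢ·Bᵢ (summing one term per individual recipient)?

0.118125

r to a grandoffspring = 0.25 (two parent–offspring links: r = (1/2)^2 = 1/4).
r to a great-grandoffspring = 0.125 (three parent–offspring links: r = (1/2)^3 = 1/8).
Summing one r·B term per recipient: 3·0.25·0.033 + 3·0.125·0.249 = 0.118125.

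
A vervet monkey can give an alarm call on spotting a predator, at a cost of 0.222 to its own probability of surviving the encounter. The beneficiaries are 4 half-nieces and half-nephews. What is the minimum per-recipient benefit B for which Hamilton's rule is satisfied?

r to a half-niece or half-nephew = 1/8 (half-aunt/uncle↔niece/nephew: one path of length 3: r = (1/2)^3 = 1/8).
Hamilton's rule with n recipients of equal r: n·r·B > C, so B > C/(n·r) = 0.222/(4·0.125) = 0.444.

0.444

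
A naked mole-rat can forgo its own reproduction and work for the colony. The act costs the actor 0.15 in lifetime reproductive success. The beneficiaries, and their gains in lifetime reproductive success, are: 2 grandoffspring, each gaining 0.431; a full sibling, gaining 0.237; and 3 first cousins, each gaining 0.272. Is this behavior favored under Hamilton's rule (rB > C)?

Hamilton's rule: the trait is favored when the sum of r·B over every recipient exceeds the actor's cost C.
r to a grandoffspring = 0.25 (two parent–offspring links: r = (1/2)^2 = 1/4).
r to a full sibling = 1/2 (full sibs share both parents — two paths of length 2: r = 2·(1/2)^2 = 1/2).
r to a first cousin = 0.125 (first cousins share one grandparent pair — two paths of length 4: r = 2·(1/2)^4 = 1/8).
Summing one r·B term per recipient: 2·0.25·0.431 + 1·0.5·0.237 + 3·0.125·0.272 = 0.436.
0.436 > 0.15: the indirect benefit exceeds the cost.

Yes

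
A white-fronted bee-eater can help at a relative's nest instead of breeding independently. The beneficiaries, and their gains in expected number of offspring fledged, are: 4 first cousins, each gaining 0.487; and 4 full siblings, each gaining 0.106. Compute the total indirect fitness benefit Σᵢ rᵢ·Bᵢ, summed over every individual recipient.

0.4555

r to a first cousin = 1/8 (first cousins share one grandparent pair — two paths of length 4: r = 2·(1/2)^4 = 1/8).
r to a full sibling = 0.5 (full sibs share both parents — two paths of length 2: r = 2·(1/2)^2 = 1/2).
Summing one r·B term per recipient: 4·0.125·0.487 + 4·0.5·0.106 = 0.4555.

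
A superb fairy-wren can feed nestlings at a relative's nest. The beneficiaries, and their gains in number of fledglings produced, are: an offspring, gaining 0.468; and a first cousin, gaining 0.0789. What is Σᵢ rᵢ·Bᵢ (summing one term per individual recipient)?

0.2438625

r to an offspring = 1/2 (one parent–offspring link: r = (1/2)^1 = 1/2).
r to a first cousin = 1/8 (first cousins share one grandparent pair — two paths of length 4: r = 2·(1/2)^4 = 1/8).
Summing one r·B term per recipient: 1·0.5·0.468 + 1·0.125·0.0789 = 0.2438625.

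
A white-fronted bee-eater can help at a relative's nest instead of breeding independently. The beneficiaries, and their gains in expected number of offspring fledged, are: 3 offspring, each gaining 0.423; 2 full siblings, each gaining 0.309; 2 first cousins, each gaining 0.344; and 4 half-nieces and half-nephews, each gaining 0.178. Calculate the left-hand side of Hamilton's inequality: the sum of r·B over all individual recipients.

1.1185

r to an offspring = 1/2 (one parent–offspring link: r = (1/2)^1 = 1/2).
r to a full sibling = 1/2 (full sibs share both parents — two paths of length 2: r = 2·(1/2)^2 = 1/2).
r to a first cousin = 1/8 (first cousins share one grandparent pair — two paths of length 4: r = 2·(1/2)^4 = 1/8).
r to a half-niece or half-nephew = 1/8 (half-aunt/uncle↔niece/nephew: one path of length 3: r = (1/2)^3 = 1/8).
Summing one r·B term per recipient: 3·0.5·0.423 + 2·0.5·0.309 + 2·0.125·0.344 + 4·0.125·0.178 = 1.1185.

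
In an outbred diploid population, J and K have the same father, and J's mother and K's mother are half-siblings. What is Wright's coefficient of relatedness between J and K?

With two independent routes of shared ancestry, r is the sum of the two contributions.
J and K are related in two ways: half-sibs through their shared father (r = 1/4) and half first cousins through their mothers (r = 1/16).
r = 1/4 + 1/16 = 0.3125.

0.3125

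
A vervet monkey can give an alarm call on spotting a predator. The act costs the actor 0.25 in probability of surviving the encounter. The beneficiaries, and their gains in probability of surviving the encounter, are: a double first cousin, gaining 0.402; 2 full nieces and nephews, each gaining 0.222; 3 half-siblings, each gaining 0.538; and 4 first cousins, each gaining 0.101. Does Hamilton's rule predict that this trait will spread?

Yes

Hamilton's rule: the trait is favored when the sum of r·B over every recipient exceeds the actor's cost C.
r to a double first cousin = 0.25 (double first cousins share both grandparent pairs — four paths of length 4: r = 4·(1/2)^4 = 1/4).
r to a full niece or nephew = 0.25 (full aunt/uncle↔niece/nephew: two paths of length 3 through the shared grandparent pair: r = 2·(1/2)^3 = 1/4).
r to a half-sibling = 0.25 (half-sibs share one parent — one path of length 2: r = (1/2)^2 = 1/4).
r to a first cousin = 0.125 (first cousins share one grandparent pair — two paths of length 4: r = 2·(1/2)^4 = 1/8).
Summing one r·B term per recipient: 1·0.25·0.402 + 2·0.25·0.222 + 3·0.25·0.538 + 4·0.125·0.101 = 0.6655.
0.6655 > 0.25: the indirect benefit exceeds the cost.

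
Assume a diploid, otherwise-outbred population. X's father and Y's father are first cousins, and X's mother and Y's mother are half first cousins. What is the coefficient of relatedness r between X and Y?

0.046875

Relatedness sums over independent paths through distinct common ancestors.
X and Y are related in two ways: second cousins through their fathers (r = 1/32) and half second cousins through their mothers (r = 1/64).
r = 1/32 + 1/64 = 0.046875.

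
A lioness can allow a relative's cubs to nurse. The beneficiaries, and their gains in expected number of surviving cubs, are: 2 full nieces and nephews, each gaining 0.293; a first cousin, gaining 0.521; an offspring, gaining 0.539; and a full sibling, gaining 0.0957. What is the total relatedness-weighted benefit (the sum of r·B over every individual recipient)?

0.528975

r to a full niece or nephew = 1/4 (full aunt/uncle↔niece/nephew: two paths of length 3 through the shared grandparent pair: r = 2·(1/2)^3 = 1/4).
r to a first cousin = 1/8 (first cousins share one grandparent pair — two paths of length 4: r = 2·(1/2)^4 = 1/8).
r to an offspring = 1/2 (one parent–offspring link: r = (1/2)^1 = 1/2).
r to a full sibling = 0.5 (full sibs share both parents — two paths of length 2: r = 2·(1/2)^2 = 1/2).
Summing one r·B term per recipient: 2·0.25·0.293 + 1·0.125·0.521 + 1·0.5·0.539 + 1·0.5·0.0957 = 0.528975.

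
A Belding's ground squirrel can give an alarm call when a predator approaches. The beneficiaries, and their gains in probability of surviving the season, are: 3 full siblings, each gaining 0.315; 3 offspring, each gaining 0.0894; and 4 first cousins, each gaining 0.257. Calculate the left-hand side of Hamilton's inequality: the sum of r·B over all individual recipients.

r to a full sibling = 0.5 (full sibs share both parents — two paths of length 2: r = 2·(1/2)^2 = 1/2).
r to an offspring = 0.5 (one parent–offspring link: r = (1/2)^1 = 1/2).
r to a first cousin = 1/8 (first cousins share one grandparent pair — two paths of length 4: r = 2·(1/2)^4 = 1/8).
Summing one r·B term per recipient: 3·0.5·0.315 + 3·0.5·0.0894 + 4·0.125·0.257 = 0.7351.

0.7351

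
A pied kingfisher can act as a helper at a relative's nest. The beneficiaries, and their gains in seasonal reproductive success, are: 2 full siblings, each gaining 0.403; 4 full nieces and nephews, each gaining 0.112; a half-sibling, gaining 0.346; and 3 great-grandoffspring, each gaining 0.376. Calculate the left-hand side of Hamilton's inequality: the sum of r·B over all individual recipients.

0.7425

r to a full sibling = 1/2 (full sibs share both parents — two paths of length 2: r = 2·(1/2)^2 = 1/2).
r to a full niece or nephew = 0.25 (full aunt/uncle↔niece/nephew: two paths of length 3 through the shared grandparent pair: r = 2·(1/2)^3 = 1/4).
r to a half-sibling = 0.25 (half-sibs share one parent — one path of length 2: r = (1/2)^2 = 1/4).
r to a great-grandoffspring = 0.125 (three parent–offspring links: r = (1/2)^3 = 1/8).
Summing one r·B term per recipient: 2·0.5·0.403 + 4·0.25·0.112 + 1·0.25·0.346 + 3·0.125·0.376 = 0.7425.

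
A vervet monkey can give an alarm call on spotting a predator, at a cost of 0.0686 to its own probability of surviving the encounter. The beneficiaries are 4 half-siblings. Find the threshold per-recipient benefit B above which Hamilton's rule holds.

0.0686

r to a half-sibling = 0.25 (half-sibs share one parent — one path of length 2: r = (1/2)^2 = 1/4).
Hamilton's rule with n recipients of equal r: n·r·B > C, so B > C/(n·r) = 0.0686/(4·0.25) = 0.0686.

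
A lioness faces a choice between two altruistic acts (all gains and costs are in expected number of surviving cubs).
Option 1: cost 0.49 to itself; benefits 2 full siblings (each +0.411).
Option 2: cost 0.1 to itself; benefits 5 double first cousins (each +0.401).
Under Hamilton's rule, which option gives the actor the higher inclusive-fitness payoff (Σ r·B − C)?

Option 2

Option 1: r to a full sibling = 0.5.
Option 1: Σ r·B − C = (2·0.5·0.411) − 0.49 = -0.079.
Option 2: r to a double first cousin = 0.25.
Option 2: Σ r·B − C = (5·0.25·0.401) − 0.1 = 0.40125.
Option 2 has the higher net inclusive-fitness payoff.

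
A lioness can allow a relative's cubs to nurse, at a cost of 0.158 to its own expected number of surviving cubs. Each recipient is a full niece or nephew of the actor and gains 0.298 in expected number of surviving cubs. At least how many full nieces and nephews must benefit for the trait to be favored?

r to a full niece or nephew = 1/4 (full aunt/uncle↔niece/nephew: two paths of length 3 through the shared grandparent pair: r = 2·(1/2)^3 = 1/4).
Hamilton's rule: n·r·B > C  ⇒  n > C/(r·B) = 0.158/(0.25·0.298) = 2.121.
The smallest integer exceeding 2.121 is 3.

3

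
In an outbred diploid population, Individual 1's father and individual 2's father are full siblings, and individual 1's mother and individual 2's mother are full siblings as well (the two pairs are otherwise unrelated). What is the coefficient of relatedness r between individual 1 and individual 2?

Relatedness sums over independent paths through distinct common ancestors.
Individual 1 and individual 2 are related in two ways: first cousins through their fathers (r = 1/8) and first cousins through their mothers (r = 1/8) — i.e. double first cousins.
r = 1/8 + 1/8 = 0.25.

0.25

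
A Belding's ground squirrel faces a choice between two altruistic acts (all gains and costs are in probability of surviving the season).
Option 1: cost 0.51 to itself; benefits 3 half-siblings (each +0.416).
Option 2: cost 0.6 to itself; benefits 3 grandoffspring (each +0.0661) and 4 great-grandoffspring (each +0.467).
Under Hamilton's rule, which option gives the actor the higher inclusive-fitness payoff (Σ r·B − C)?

Option 1

Option 1: r to a half-sibling = 0.25.
Option 1: Σ r·B − C = (3·0.25·0.416) − 0.51 = -0.198.
Option 2: r to a grandoffspring = 0.25.
Option 2: r to a great-grandoffspring = 0.125.
Option 2: Σ r·B − C = (3·0.25·0.0661 + 4·0.125·0.467) − 0.6 = -0.316925.
Option 1 has the higher net inclusive-fitness payoff.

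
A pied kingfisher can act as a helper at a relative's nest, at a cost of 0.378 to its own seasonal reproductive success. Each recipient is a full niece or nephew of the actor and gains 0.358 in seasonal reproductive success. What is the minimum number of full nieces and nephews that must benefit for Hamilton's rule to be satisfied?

r to a full niece or nephew = 1/4 (full aunt/uncle↔niece/nephew: two paths of length 3 through the shared grandparent pair: r = 2·(1/2)^3 = 1/4).
Hamilton's rule: n·r·B > C  ⇒  n > C/(r·B) = 0.378/(0.25·0.358) = 4.223.
The smallest integer exceeding 4.223 is 5.

5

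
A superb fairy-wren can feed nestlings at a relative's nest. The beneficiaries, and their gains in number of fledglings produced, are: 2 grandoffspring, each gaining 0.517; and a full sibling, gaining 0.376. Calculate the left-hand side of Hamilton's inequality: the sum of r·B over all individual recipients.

0.4465

r to a grandoffspring = 0.25 (two parent–offspring links: r = (1/2)^2 = 1/4).
r to a full sibling = 1/2 (full sibs share both parents — two paths of length 2: r = 2·(1/2)^2 = 1/2).
Summing one r·B term per recipient: 2·0.25·0.517 + 1·0.5·0.376 = 0.4465.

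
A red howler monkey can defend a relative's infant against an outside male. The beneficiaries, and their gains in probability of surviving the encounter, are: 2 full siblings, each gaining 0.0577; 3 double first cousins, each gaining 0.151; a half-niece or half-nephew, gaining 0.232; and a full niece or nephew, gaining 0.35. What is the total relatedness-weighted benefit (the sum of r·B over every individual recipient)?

r to a full sibling = 1/2 (full sibs share both parents — two paths of length 2: r = 2·(1/2)^2 = 1/2).
r to a double first cousin = 0.25 (double first cousins share both grandparent pairs — four paths of length 4: r = 4·(1/2)^4 = 1/4).
r to a half-niece or half-nephew = 1/8 (half-aunt/uncle↔niece/nephew: one path of length 3: r = (1/2)^3 = 1/8).
r to a full niece or nephew = 1/4 (full aunt/uncle↔niece/nephew: two paths of length 3 through the shared grandparent pair: r = 2·(1/2)^3 = 1/4).
Summing one r·B term per recipient: 2·0.5·0.0577 + 3·0.25·0.151 + 1·0.125·0.232 + 1·0.25·0.35 = 0.28745.

0.28745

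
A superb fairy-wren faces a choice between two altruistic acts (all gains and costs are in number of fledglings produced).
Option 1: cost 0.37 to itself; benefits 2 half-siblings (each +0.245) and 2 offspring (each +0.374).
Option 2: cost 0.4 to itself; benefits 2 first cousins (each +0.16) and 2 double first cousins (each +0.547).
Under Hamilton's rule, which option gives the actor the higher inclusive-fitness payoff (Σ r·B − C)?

Option 1

Option 1: r to a half-sibling = 0.25.
Option 1: r to an offspring = 0.5.
Option 1: Σ r·B − C = (2·0.25·0.245 + 2·0.5·0.374) − 0.37 = 0.1265.
Option 2: r to a first cousin = 0.125.
Option 2: r to a double first cousin = 0.25.
Option 2: Σ r·B − C = (2·0.125·0.16 + 2·0.25·0.547) − 0.4 = -0.0865.
Option 1 has the higher net inclusive-fitness payoff.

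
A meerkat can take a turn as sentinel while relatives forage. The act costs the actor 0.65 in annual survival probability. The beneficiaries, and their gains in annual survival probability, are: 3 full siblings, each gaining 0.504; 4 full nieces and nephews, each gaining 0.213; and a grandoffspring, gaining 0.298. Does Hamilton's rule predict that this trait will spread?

Yes

Hamilton's rule: the trait is favored when the sum of r·B over every recipient exceeds the actor's cost C.
r to a full sibling = 0.5 (full sibs share both parents — two paths of length 2: r = 2·(1/2)^2 = 1/2).
r to a full niece or nephew = 0.25 (full aunt/uncle↔niece/nephew: two paths of length 3 through the shared grandparent pair: r = 2·(1/2)^3 = 1/4).
r to a grandoffspring = 1/4 (two parent–offspring links: r = (1/2)^2 = 1/4).
Summing one r·B term per recipient: 3·0.5·0.504 + 4·0.25·0.213 + 1·0.25·0.298 = 1.0435.
1.0435 > 0.65: the indirect benefit exceeds the cost.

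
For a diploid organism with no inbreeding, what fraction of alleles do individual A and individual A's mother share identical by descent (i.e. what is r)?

0.5

Each parent–offspring link contributes a factor of 1/2, and independent paths through distinct common ancestors add.
One parent–offspring link: r = (1/2)^1 = 1/2.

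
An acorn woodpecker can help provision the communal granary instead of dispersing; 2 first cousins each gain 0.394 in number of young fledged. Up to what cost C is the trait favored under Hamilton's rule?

r to a first cousin = 0.125 (first cousins share one grandparent pair — two paths of length 4: r = 2·(1/2)^4 = 1/8).
Hamilton's rule: n·r·B > C, so the trait is favored while C < n·r·B = 2·0.125·0.394 = 0.0985.

0.0985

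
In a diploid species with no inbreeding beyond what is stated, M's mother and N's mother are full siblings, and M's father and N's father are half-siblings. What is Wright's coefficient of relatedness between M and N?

0.1875

With two independent routes of shared ancestry, r is the sum of the two contributions.
M and N are related in two ways: first cousins through their mothers (r = 1/8) and half first cousins through their fathers (r = 1/16).
r = 1/8 + 1/16 = 0.1875.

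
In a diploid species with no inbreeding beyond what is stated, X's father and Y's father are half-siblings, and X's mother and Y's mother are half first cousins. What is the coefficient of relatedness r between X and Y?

Independent pedigree routes through distinct common ancestors add.
X and Y are related in two ways: half first cousins through their fathers (r = 1/16) and half second cousins through their mothers (r = 1/64).
r = 1/16 + 1/64 = 5/64 = 0.078125.

0.078125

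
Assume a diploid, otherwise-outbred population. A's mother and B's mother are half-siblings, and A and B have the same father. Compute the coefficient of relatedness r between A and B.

0.3125

Independent pedigree routes through distinct common ancestors add.
A and B are related in two ways: half first cousins through their mothers (r = 1/16) and half-sibs through their shared father (r = 1/4).
r = 1/16 + 1/4 = 0.3125.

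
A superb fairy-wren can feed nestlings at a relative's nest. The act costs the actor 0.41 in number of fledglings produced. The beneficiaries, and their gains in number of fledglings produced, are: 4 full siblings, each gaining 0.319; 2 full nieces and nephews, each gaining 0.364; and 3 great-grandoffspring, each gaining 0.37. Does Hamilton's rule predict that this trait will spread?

Hamilton's rule: the trait is favored when the sum of r·B over every recipient exceeds the actor's cost C.
r to a full sibling = 0.5 (full sibs share both parents — two paths of length 2: r = 2·(1/2)^2 = 1/2).
r to a full niece or nephew = 0.25 (full aunt/uncle↔niece/nephew: two paths of length 3 through the shared grandparent pair: r = 2·(1/2)^3 = 1/4).
r to a great-grandoffspring = 0.125 (three parent–offspring links: r = (1/2)^3 = 1/8).
Summing one r·B term per recipient: 4·0.5·0.319 + 2·0.25·0.364 + 3·0.125·0.37 = 0.95875.
0.95875 > 0.41: the indirect benefit exceeds the cost.

Yes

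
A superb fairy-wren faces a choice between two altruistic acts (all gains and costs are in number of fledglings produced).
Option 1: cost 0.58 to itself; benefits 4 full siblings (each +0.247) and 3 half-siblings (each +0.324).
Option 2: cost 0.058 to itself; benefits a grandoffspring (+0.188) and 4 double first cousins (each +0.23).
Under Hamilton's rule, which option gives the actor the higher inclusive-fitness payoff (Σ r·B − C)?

Option 2

Option 1: r to a full sibling = 0.5.
Option 1: r to a half-sibling = 0.25.
Option 1: Σ r·B − C = (4·0.5·0.247 + 3·0.25·0.324) − 0.58 = 0.157.
Option 2: r to a grandoffspring = 0.25.
Option 2: r to a double first cousin = 0.25.
Option 2: Σ r·B − C = (1·0.25·0.188 + 4·0.25·0.23) − 0.058 = 0.219.
Option 2 has the higher net inclusive-fitness payoff.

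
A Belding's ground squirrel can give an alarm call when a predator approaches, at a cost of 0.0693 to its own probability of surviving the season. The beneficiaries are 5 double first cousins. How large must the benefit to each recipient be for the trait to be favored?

r to a double first cousin = 1/4 (double first cousins share both grandparent pairs — four paths of length 4: r = 4·(1/2)^4 = 1/4).
Hamilton's rule with n recipients of equal r: n·r·B > C, so B > C/(n·r) = 0.0693/(5·0.25) = 0.0554.

0.0554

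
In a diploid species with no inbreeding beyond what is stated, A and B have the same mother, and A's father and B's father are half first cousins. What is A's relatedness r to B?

Wright's path rule: contributions from independent ancestry routes add.
A and B are related in two ways: half-sibs through their shared mother (r = 1/4) and half second cousins through their fathers (r = 1/64).
r = 1/4 + 1/64 = 0.265625.

0.265625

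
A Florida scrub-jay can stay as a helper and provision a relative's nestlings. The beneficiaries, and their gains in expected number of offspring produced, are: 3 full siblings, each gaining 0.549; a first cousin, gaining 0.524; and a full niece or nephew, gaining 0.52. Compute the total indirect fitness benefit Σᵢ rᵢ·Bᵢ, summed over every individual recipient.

r to a full sibling = 1/2 (full sibs share both parents — two paths of length 2: r = 2·(1/2)^2 = 1/2).
r to a first cousin = 0.125 (first cousins share one grandparent pair — two paths of length 4: r = 2·(1/2)^4 = 1/8).
r to a full niece or nephew = 1/4 (full aunt/uncle↔niece/nephew: two paths of length 3 through the shared grandparent pair: r = 2·(1/2)^3 = 1/4).
Summing one r·B term per recipient: 3·0.5·0.549 + 1·0.125·0.524 + 1·0.25·0.52 = 1.019.

1.019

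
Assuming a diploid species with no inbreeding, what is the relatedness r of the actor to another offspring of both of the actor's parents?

0.5

Each parent–offspring link contributes a factor of 1/2, and independent paths through distinct common ancestors add.
Full sibs share both parents — two paths of length 2: r = 2·(1/2)^2 = 1/2.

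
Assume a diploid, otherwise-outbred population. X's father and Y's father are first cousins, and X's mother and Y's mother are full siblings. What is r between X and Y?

0.15625

Independent pedigree routes through distinct common ancestors add.
X and Y are related in two ways: second cousins through their fathers (r = 1/32) and first cousins through their mothers (r = 1/8).
r = 1/32 + 1/8 = 5/32 = 0.15625.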